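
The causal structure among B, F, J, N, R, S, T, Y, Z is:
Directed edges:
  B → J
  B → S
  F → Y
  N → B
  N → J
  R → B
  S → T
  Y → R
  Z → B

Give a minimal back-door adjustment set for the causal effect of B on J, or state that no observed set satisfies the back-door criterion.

B→J: minimal back-door set {N}.

desc(B)\{B}={J,S,T}; candidates ⊆ {F,N,R,Y,Z}.
size 0: {}; under {} B still reaches {F,J,N,R,Y,Z} ∋ J.
{N}: B⊥J given {N} in G with B→· removed — back-door holds.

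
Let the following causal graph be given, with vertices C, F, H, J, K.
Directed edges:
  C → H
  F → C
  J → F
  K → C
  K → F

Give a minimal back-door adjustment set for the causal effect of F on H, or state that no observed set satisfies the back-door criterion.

F→H: minimal back-door set {K}.

desc(F)\{F}={C,H}; candidates ⊆ {J,K}.
size 0: {}; under {} F still reaches {C,H,J,K} ∋ H.
{K}: F⊥H given {K} in G with F→· removed — back-door holds.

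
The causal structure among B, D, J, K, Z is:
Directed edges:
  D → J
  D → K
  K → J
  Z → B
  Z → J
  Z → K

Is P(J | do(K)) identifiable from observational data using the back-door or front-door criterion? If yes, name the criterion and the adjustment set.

desc(K)\{K}={J}; candidates ⊆ {B,D,Z}.
size 0: {}; under {} K still reaches {B,D,J,Z} ∋ J.
size 1: {B}, {D}, {Z}; under {B} K still reaches {D,J,Z} ∋ J.
{D,Z}: K⊥J given {D,Z} in G with K→· removed — back-door holds.
P(J|do(K)) = Σ_{D,Z} P(J|K,D,Z)·P(D,Z).

P(J|do(K)): backdoor, adjust for {D, Z}.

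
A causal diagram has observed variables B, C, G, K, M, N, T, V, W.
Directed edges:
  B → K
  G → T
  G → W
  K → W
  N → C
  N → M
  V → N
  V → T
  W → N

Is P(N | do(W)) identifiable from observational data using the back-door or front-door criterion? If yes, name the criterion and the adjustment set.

desc(W)\{W}={C,M,N}; candidates ⊆ {B,G,K,T,V}.
∅: W⊥N given ∅ in G with W→· removed — back-door holds.
P(N|do(W)) = P(N|W) — no adjustment needed.

P(N|do(W)): backdoor, adjust for ∅.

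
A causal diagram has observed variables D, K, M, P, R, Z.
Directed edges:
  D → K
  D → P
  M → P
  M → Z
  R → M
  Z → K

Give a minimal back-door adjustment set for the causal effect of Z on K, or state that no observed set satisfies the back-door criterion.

Z→K: minimal back-door set ∅.

desc(Z)\{Z}={K}; candidates ⊆ {D,M,P,R}.
∅: Z⊥K given ∅ in G with Z→· removed — back-door holds.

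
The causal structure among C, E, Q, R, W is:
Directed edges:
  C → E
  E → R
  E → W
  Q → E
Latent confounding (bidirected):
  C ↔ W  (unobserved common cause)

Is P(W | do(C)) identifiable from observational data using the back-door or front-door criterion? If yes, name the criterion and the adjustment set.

P(W|do(C)): frontdoor, adjust for {E}.

desc(C)\{C}={E,R,W}; candidates ⊆ {Q}.
C↔W: latent back-door arc(s) into C.
size 0: {}; under {} C still reaches {W} ∋ W.
size 1: {Q}; under {Q} C still reaches {W} ∋ W.
C↔W cannot be blocked by any observed set — no back-door set.
{E}: (i) intercepts every directed C→W path; (ii) no back-door C→{E}; (iii) {C} blocks every back-door {E}→W. Front-door holds.
P(W|do(C)) = Σ_{E} P(E|C) Σ_{C'} P(W|E,C')P(C').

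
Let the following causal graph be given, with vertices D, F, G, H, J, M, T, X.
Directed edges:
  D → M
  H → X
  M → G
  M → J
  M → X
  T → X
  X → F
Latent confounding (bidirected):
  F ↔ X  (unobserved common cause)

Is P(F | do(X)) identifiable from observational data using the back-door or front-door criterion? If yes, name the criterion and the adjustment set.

P(F|do(X)): not identifiable (no BD/FD set).

desc(X)\{X}={F}; candidates ⊆ {D,G,H,J,M,T}.
X↔F: latent back-door arc(s) into X.
size 0: {}; under {} X still reaches {D,F,G,H,J,M,T} ∋ F.
size 1: {D}, {G}, {H} …(+3); under {D} X still reaches {F,G,H,J,M,T} ∋ F.
size 2: {D,G}, {D,H}, {D,J} …(+12); under {D,G} X still reaches {F,H,J,M,T} ∋ F.
X↔F cannot be blocked by any observed set — no back-door set.
No mediator lies on a directed X→…→F path.
Neither criterion identifies P(F|do(X)) in this graph.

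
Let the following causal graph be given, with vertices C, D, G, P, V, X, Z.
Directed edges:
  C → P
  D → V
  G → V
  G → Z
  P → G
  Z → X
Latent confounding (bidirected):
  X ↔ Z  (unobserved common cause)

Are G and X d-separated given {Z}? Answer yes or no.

Bayes-Ball from G | {Z} reaches {C,P,V,X}.
X ∈ reach(G|{Z}) ⇒ G ⊥̸ X | {Z}.

No — G and X are d-connected given {Z}.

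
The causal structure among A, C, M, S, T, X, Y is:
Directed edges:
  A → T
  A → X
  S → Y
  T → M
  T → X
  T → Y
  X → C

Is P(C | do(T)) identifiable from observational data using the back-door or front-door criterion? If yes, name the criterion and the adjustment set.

desc(T)\{T}={C,M,X,Y}; candidates ⊆ {A,S}.
size 0: {}; under {} T still reaches {A,C,X} ∋ C.
{A}: T⊥C given {A} in G with T→· removed — back-door holds.
P(C|do(T)) = Σ_{A} P(C|T,A)·P(A).

P(C|do(T)): backdoor, adjust for {A}.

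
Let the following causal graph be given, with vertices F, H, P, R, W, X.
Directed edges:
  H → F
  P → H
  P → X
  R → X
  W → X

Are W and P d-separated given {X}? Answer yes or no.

Bayes-Ball from W | {X} reaches {F,H,P,R}.
P ∈ reach(W|{X}) ⇒ W ⊥̸ P | {X}.

No — W and P are d-connected given {X}.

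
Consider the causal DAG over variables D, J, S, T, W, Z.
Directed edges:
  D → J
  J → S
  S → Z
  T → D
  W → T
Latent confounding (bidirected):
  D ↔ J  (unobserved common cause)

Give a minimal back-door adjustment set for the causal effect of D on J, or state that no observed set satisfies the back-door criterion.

desc(D)\{D}={J,S,Z}; candidates ⊆ {T,W}.
D↔J: latent back-door arc(s) into D.
size 0: {}; under {} D still reaches {J,S,T,W,Z} ∋ J.
size 1: {T}, {W}; under {T} D still reaches {J,S,Z} ∋ J.
size 2: {T,W}; under {T,W} D still reaches {J,S,Z} ∋ J.
D↔J cannot be blocked by any observed set — no back-door set.

D→J: no observed back-door set.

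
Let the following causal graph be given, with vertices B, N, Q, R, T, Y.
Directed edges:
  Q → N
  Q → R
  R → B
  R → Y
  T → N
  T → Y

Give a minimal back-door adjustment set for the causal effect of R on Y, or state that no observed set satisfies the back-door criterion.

desc(R)\{R}={B,Y}; candidates ⊆ {N,Q,T}.
∅: R⊥Y given ∅ in G with R→· removed — back-door holds.

R→Y: minimal back-door set ∅.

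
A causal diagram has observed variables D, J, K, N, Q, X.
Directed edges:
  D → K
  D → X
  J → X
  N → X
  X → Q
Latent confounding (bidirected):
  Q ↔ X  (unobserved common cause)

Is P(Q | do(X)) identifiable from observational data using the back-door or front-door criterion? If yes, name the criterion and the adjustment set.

desc(X)\{X}={Q}; candidates ⊆ {D,J,K,N}.
X↔Q: latent back-door arc(s) into X.
size 0: {}; under {} X still reaches {D,J,K,N,Q} ∋ Q.
size 1: {D}, {J}, {K} …(+1); under {D} X still reaches {J,N,Q} ∋ Q.
size 2: {D,J}, {D,K}, {D,N} …(+3); under {D,J} X still reaches {N,Q} ∋ Q.
X↔Q cannot be blocked by any observed set — no back-door set.
No mediator lies on a directed X→…→Q path.
Neither criterion identifies P(Q|do(X)) in this graph.

P(Q|do(X)): not identifiable (no BD/FD set).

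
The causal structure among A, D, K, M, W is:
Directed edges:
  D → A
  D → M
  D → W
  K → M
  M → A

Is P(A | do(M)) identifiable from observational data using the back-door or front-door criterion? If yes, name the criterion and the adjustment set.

P(A|do(M)): backdoor, adjust for {D}.

desc(M)\{M}={A}; candidates ⊆ {D,K,W}.
size 0: {}; under {} M still reaches {A,D,K,W} ∋ A.
{D}: M⊥A given {D} in G with M→· removed — back-door holds.
P(A|do(M)) = Σ_{D} P(A|M,D)·P(D).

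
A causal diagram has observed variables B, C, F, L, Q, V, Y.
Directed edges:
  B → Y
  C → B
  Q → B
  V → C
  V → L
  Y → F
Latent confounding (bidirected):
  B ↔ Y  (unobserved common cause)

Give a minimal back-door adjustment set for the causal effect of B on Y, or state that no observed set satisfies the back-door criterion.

desc(B)\{B}={F,Y}; candidates ⊆ {C,L,Q,V}.
B↔Y: latent back-door arc(s) into B.
size 0: {}; under {} B still reaches {C,F,L,Q,V,Y} ∋ Y.
size 1: {C}, {L}, {Q} …(+1); under {C} B still reaches {F,Q,Y} ∋ Y.
size 2: {C,L}, {C,Q}, {C,V} …(+3); under {C,L} B still reaches {F,Q,Y} ∋ Y.
B↔Y cannot be blocked by any observed set — no back-door set.

B→Y: no observed back-door set.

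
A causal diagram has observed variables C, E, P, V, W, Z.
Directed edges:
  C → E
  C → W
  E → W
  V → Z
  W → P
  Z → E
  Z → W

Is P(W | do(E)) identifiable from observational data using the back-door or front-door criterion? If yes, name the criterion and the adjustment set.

desc(E)\{E}={P,W}; candidates ⊆ {C,V,Z}.
size 0: {}; under {} E still reaches {C,P,V,W,Z} ∋ W.
size 1: {C}, {V}, {Z}; under {C} E still reaches {P,V,W,Z} ∋ W.
{C,Z}: E⊥W given {C,Z} in G with E→· removed — back-door holds.
P(W|do(E)) = Σ_{C,Z} P(W|E,C,Z)·P(C,Z).

P(W|do(E)): backdoor, adjust for {C, Z}.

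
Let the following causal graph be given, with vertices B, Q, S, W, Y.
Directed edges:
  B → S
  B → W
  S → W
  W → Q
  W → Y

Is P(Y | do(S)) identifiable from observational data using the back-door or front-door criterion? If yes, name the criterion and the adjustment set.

desc(S)\{S}={Q,W,Y}; candidates ⊆ {B}.
size 0: {}; under {} S still reaches {B,Q,W,Y} ∋ Y.
{B}: S⊥Y given {B} in G with S→· removed — back-door holds.
P(Y|do(S)) = Σ_{B} P(Y|S,B)·P(B).

P(Y|do(S)): backdoor, adjust for {B}.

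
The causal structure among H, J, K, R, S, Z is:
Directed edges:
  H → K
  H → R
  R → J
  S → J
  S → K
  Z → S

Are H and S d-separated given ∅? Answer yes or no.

Bayes-Ball from H | ∅ reaches {J,K,R}.
S ∉ reach(H|∅) ⇒ H ⊥ S | ∅.

Yes — H ⊥ S | ∅.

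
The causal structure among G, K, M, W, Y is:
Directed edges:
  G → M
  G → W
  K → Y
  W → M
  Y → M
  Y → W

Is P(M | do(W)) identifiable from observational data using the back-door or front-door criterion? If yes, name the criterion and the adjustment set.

desc(W)\{W}={M}; candidates ⊆ {G,K,Y}.
size 0: {}; under {} W still reaches {G,K,M,Y} ∋ M.
size 1: {G}, {K}, {Y}; under {G} W still reaches {K,M,Y} ∋ M.
{G,Y}: W⊥M given {G,Y} in G with W→· removed — back-door holds.
P(M|do(W)) = Σ_{G,Y} P(M|W,G,Y)·P(G,Y).

P(M|do(W)): backdoor, adjust for {G, Y}.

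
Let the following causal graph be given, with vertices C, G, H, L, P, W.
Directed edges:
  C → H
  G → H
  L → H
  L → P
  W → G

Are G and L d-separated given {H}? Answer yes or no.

Bayes-Ball from G | {H} reaches {C,L,P,W}.
L ∈ reach(G|{H}) ⇒ G ⊥̸ L | {H}.

No — G and L are d-connected given {H}.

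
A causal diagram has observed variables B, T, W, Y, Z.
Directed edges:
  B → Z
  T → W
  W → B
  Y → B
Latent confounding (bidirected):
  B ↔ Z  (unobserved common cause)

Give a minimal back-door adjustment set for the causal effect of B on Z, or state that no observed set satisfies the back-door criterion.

desc(B)\{B}={Z}; candidates ⊆ {T,W,Y}.
B↔Z: latent back-door arc(s) into B.
size 0: {}; under {} B still reaches {T,W,Y,Z} ∋ Z.
size 1: {T}, {W}, {Y}; under {T} B still reaches {W,Y,Z} ∋ Z.
size 2: {T,W}, {T,Y}, {W,Y}; under {T,W} B still reaches {Y,Z} ∋ Z.
B↔Z cannot be blocked by any observed set — no back-door set.

B→Z: no observed back-door set.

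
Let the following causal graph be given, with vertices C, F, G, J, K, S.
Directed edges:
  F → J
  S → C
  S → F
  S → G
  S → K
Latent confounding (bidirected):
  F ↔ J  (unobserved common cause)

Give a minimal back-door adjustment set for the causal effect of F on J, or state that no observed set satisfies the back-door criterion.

desc(F)\{F}={J}; candidates ⊆ {C,G,K,S}.
F↔J: latent back-door arc(s) into F.
size 0: {}; under {} F still reaches {C,G,J,K,S} ∋ J.
size 1: {C}, {G}, {K} …(+1); under {C} F still reaches {G,J,K,S} ∋ J.
size 2: {C,G}, {C,K}, {C,S} …(+3); under {C,G} F still reaches {J,K,S} ∋ J.
F↔J cannot be blocked by any observed set — no back-door set.

F→J: no observed back-door set.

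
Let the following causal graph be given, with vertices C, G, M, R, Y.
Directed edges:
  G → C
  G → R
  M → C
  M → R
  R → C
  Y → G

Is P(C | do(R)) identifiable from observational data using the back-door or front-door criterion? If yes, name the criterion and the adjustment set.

desc(R)\{R}={C}; candidates ⊆ {G,M,Y}.
size 0: {}; under {} R still reaches {C,G,M,Y} ∋ C.
size 1: {G}, {M}, {Y}; under {G} R still reaches {C,M} ∋ C.
{G,M}: R⊥C given {G,M} in G with R→· removed — back-door holds.
P(C|do(R)) = Σ_{G,M} P(C|R,G,M)·P(G,M).

P(C|do(R)): backdoor, adjust for {G, M}.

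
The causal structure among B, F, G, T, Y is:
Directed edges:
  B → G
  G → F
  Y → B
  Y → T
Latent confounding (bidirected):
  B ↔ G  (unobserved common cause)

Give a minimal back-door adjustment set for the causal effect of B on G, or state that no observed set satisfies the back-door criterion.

B→G: no observed back-door set.

desc(B)\{B}={F,G}; candidates ⊆ {T,Y}.
B↔G: latent back-door arc(s) into B.
size 0: {}; under {} B still reaches {F,G,T,Y} ∋ G.
size 1: {T}, {Y}; under {T} B still reaches {F,G,Y} ∋ G.
size 2: {T,Y}; under {T,Y} B still reaches {F,G} ∋ G.
B↔G cannot be blocked by any observed set — no back-door set.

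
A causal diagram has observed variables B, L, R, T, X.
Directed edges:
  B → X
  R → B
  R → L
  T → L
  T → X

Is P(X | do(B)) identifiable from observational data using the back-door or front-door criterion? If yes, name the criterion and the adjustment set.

desc(B)\{B}={X}; candidates ⊆ {L,R,T}.
∅: B⊥X given ∅ in G with B→· removed — back-door holds.
P(X|do(B)) = P(X|B) — no adjustment needed.

P(X|do(B)): backdoor, adjust for ∅.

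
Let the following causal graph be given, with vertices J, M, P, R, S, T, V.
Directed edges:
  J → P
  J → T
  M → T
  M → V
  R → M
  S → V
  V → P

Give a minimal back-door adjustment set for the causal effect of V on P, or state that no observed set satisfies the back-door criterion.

desc(V)\{V}={P}; candidates ⊆ {J,M,R,S,T}.
∅: V⊥P given ∅ in G with V→· removed — back-door holds.

V→P: minimal back-door set ∅.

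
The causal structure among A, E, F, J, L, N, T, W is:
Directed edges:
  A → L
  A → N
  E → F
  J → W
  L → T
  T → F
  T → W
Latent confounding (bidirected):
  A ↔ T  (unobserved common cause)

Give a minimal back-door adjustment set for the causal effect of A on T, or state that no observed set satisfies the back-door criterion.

desc(A)\{A}={F,L,N,T,W}; candidates ⊆ {E,J}.
A↔T: latent back-door arc(s) into A.
size 0: {}; under {} A still reaches {F,T,W} ∋ T.
size 1: {E}, {J}; under {E} A still reaches {F,T,W} ∋ T.
size 2: {E,J}; under {E,J} A still reaches {F,T,W} ∋ T.
A↔T cannot be blocked by any observed set — no back-door set.

A→T: no observed back-door set.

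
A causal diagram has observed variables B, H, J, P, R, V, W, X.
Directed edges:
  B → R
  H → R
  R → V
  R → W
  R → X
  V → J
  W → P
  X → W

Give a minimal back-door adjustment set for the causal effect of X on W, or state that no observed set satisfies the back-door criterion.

X→W: minimal back-door set {R}.

desc(X)\{X}={P,W}; candidates ⊆ {B,H,J,R,V}.
size 0: {}; under {} X still reaches {B,H,J,P,R,V,W} ∋ W.
{R}: X⊥W given {R} in G with X→· removed — back-door holds.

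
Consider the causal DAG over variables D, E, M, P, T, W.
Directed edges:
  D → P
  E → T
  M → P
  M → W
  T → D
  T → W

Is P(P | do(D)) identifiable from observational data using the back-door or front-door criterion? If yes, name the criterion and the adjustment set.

P(P|do(D)): backdoor, adjust for ∅.

desc(D)\{D}={P}; candidates ⊆ {E,M,T,W}.
∅: D⊥P given ∅ in G with D→· removed — back-door holds.
P(P|do(D)) = P(P|D) — no adjustment needed.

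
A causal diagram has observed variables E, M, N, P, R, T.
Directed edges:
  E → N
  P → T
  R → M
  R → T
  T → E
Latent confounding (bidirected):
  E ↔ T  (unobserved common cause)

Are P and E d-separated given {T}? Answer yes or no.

No — P and E are d-connected given {T}.

Bayes-Ball from P | {T} reaches {E,M,N,R}.
E ∈ reach(P|{T}) ⇒ P ⊥̸ E | {T}.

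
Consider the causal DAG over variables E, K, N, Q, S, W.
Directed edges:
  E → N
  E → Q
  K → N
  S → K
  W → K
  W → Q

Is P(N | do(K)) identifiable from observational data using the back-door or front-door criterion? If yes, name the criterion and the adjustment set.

desc(K)\{K}={N}; candidates ⊆ {E,Q,S,W}.
∅: K⊥N given ∅ in G with K→· removed — back-door holds.
P(N|do(K)) = P(N|K) — no adjustment needed.

P(N|do(K)): backdoor, adjust for ∅.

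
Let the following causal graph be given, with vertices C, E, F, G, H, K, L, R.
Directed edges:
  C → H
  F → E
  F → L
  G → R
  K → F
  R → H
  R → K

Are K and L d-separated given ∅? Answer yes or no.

Bayes-Ball from K | ∅ reaches {E,F,G,H,L,R}.
L ∈ reach(K|∅) ⇒ K ⊥̸ L | ∅.

No — K and L are d-connected given ∅.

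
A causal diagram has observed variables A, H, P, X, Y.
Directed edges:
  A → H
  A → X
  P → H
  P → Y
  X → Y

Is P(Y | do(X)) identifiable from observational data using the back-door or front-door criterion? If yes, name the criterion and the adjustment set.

desc(X)\{X}={Y}; candidates ⊆ {A,H,P}.
∅: X⊥Y given ∅ in G with X→· removed — back-door holds.
P(Y|do(X)) = P(Y|X) — no adjustment needed.

P(Y|do(X)): backdoor, adjust for ∅.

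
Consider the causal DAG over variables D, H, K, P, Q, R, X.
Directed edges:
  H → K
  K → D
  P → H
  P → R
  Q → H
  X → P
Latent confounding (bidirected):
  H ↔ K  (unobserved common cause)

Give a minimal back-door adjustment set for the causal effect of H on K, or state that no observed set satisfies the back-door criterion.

H→K: no observed back-door set.

desc(H)\{H}={D,K}; candidates ⊆ {P,Q,R,X}.
H↔K: latent back-door arc(s) into H.
size 0: {}; under {} H still reaches {D,K,P,Q,R,X} ∋ K.
size 1: {P}, {Q}, {R} …(+1); under {P} H still reaches {D,K,Q} ∋ K.
size 2: {P,Q}, {P,R}, {P,X} …(+3); under {P,Q} H still reaches {D,K} ∋ K.
H↔K cannot be blocked by any observed set — no back-door set.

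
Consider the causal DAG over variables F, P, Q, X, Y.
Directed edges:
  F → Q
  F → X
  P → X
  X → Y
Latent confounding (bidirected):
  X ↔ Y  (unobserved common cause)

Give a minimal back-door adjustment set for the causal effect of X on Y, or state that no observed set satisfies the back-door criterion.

X→Y: no observed back-door set.

desc(X)\{X}={Y}; candidates ⊆ {F,P,Q}.
X↔Y: latent back-door arc(s) into X.
size 0: {}; under {} X still reaches {F,P,Q,Y} ∋ Y.
size 1: {F}, {P}, {Q}; under {F} X still reaches {P,Y} ∋ Y.
size 2: {F,P}, {F,Q}, {P,Q}; under {F,P} X still reaches {Y} ∋ Y.
X↔Y cannot be blocked by any observed set — no back-door set.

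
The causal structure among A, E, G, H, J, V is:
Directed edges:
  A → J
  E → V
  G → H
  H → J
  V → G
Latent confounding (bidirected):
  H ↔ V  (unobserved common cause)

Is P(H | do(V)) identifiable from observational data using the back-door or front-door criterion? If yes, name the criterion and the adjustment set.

P(H|do(V)): frontdoor, adjust for {G}.

desc(V)\{V}={G,H,J}; candidates ⊆ {A,E}.
V↔H: latent back-door arc(s) into V.
size 0: {}; under {} V still reaches {E,H,J} ∋ H.
size 1: {A}, {E}; under {A} V still reaches {E,H,J} ∋ H.
size 2: {A,E}; under {A,E} V still reaches {H,J} ∋ H.
V↔H cannot be blocked by any observed set — no back-door set.
{G}: (i) intercepts every directed V→H path; (ii) no back-door V→{G}; (iii) {V} blocks every back-door {G}→H. Front-door holds.
P(H|do(V)) = Σ_{G} P(G|V) Σ_{V'} P(H|G,V')P(V').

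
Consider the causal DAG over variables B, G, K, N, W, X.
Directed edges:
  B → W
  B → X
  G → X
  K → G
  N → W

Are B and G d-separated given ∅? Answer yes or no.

Yes — B ⊥ G | ∅.

Bayes-Ball from B | ∅ reaches {W,X}.
G ∉ reach(B|∅) ⇒ B ⊥ G | ∅.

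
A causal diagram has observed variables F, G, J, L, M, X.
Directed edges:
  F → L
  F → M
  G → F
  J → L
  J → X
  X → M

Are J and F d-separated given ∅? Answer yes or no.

Yes — J ⊥ F | ∅.

Bayes-Ball from J | ∅ reaches {L,M,X}.
F ∉ reach(J|∅) ⇒ J ⊥ F | ∅.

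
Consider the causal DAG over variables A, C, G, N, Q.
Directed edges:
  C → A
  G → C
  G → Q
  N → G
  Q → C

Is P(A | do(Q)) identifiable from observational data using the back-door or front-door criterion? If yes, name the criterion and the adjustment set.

desc(Q)\{Q}={A,C}; candidates ⊆ {G,N}.
size 0: {}; under {} Q still reaches {A,C,G,N} ∋ A.
{G}: Q⊥A given {G} in G with Q→· removed — back-door holds.
P(A|do(Q)) = Σ_{G} P(A|Q,G)·P(G).

P(A|do(Q)): backdoor, adjust for {G}.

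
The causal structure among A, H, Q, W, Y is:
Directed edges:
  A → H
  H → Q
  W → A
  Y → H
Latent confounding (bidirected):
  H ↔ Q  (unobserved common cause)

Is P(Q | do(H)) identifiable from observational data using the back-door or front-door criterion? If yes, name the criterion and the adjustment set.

desc(H)\{H}={Q}; candidates ⊆ {A,W,Y}.
H↔Q: latent back-door arc(s) into H.
size 0: {}; under {} H still reaches {A,Q,W,Y} ∋ Q.
size 1: {A}, {W}, {Y}; under {A} H still reaches {Q,Y} ∋ Q.
size 2: {A,W}, {A,Y}, {W,Y}; under {A,W} H still reaches {Q,Y} ∋ Q.
H↔Q cannot be blocked by any observed set — no back-door set.
No mediator lies on a directed H→…→Q path.
Neither criterion identifies P(Q|do(H)) in this graph.

P(Q|do(H)): not identifiable (no BD/FD set).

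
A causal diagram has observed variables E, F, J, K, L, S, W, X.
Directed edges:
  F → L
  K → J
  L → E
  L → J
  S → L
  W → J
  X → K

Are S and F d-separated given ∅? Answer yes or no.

Bayes-Ball from S | ∅ reaches {E,J,L}.
F ∉ reach(S|∅) ⇒ S ⊥ F | ∅.

Yes — S ⊥ F | ∅.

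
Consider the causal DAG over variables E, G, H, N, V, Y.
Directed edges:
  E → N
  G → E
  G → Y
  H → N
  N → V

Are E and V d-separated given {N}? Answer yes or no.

Yes — E ⊥ V | {N}.

Bayes-Ball from E | {N} reaches {G,H,Y}.
V ∉ reach(E|{N}) ⇒ E ⊥ V | {N}.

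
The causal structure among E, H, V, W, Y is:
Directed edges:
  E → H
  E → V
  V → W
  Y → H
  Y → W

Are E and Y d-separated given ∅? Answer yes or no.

Bayes-Ball from E | ∅ reaches {H,V,W}.
Y ∉ reach(E|∅) ⇒ E ⊥ Y | ∅.

Yes — E ⊥ Y | ∅.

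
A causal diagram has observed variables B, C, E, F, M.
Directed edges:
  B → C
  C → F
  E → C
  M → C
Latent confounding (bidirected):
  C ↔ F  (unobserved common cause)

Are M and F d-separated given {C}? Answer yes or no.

Bayes-Ball from M | {C} reaches {B,E,F}.
F ∈ reach(M|{C}) ⇒ M ⊥̸ F | {C}.

No — M and F are d-connected given {C}.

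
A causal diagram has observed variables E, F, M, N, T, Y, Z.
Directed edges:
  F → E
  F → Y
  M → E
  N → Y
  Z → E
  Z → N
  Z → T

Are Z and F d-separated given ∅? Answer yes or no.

Yes — Z ⊥ F | ∅.

Bayes-Ball from Z | ∅ reaches {E,N,T,Y}.
F ∉ reach(Z|∅) ⇒ Z ⊥ F | ∅.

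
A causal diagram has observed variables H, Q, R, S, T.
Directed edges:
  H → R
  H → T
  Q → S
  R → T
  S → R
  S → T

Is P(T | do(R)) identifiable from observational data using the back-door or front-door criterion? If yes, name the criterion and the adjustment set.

desc(R)\{R}={T}; candidates ⊆ {H,Q,S}.
size 0: {}; under {} R still reaches {H,Q,S,T} ∋ T.
size 1: {H}, {Q}, {S}; under {H} R still reaches {Q,S,T} ∋ T.
{H,S}: R⊥T given {H,S} in G with R→· removed — back-door holds.
P(T|do(R)) = Σ_{H,S} P(T|R,H,S)·P(H,S).

P(T|do(R)): backdoor, adjust for {H, S}.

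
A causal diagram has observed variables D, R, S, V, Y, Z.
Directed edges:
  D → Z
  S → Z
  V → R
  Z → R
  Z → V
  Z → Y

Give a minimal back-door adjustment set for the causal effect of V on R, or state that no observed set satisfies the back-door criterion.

desc(V)\{V}={R}; candidates ⊆ {D,S,Y,Z}.
size 0: {}; under {} V still reaches {D,R,S,Y,Z} ∋ R.
{Z}: V⊥R given {Z} in G with V→· removed — back-door holds.

V→R: minimal back-door set {Z}.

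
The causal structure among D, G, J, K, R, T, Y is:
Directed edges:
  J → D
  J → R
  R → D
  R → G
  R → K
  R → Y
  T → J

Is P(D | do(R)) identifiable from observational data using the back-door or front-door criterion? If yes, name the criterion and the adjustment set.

desc(R)\{R}={D,G,K,Y}; candidates ⊆ {J,T}.
size 0: {}; under {} R still reaches {D,J,T} ∋ D.
{J}: R⊥D given {J} in G with R→· removed — back-door holds.
P(D|do(R)) = Σ_{J} P(D|R,J)·P(J).

P(D|do(R)): backdoor, adjust for {J}.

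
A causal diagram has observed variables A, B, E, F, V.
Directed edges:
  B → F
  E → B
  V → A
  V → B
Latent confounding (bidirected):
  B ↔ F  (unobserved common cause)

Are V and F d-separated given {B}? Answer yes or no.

Bayes-Ball from V | {B} reaches {A,E,F}.
F ∈ reach(V|{B}) ⇒ V ⊥̸ F | {B}.

No — V and F are d-connected given {B}.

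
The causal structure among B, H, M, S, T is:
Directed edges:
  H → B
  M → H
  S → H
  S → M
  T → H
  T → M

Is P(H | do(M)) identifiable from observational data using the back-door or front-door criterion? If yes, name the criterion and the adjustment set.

desc(M)\{M}={B,H}; candidates ⊆ {S,T}.
size 0: {}; under {} M still reaches {B,H,S,T} ∋ H.
size 1: {S}, {T}; under {S} M still reaches {B,H,T} ∋ H.
{S,T}: M⊥H given {S,T} in G with M→· removed — back-door holds.
P(H|do(M)) = Σ_{S,T} P(H|M,S,T)·P(S,T).

P(H|do(M)): backdoor, adjust for {S, T}.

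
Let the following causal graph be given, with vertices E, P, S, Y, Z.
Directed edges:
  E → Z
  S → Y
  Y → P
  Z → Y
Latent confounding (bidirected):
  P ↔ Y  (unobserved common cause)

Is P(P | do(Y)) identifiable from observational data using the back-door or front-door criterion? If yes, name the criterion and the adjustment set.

P(P|do(Y)): not identifiable (no BD/FD set).

desc(Y)\{Y}={P}; candidates ⊆ {E,S,Z}.
Y↔P: latent back-door arc(s) into Y.
size 0: {}; under {} Y still reaches {E,P,S,Z} ∋ P.
size 1: {E}, {S}, {Z}; under {E} Y still reaches {P,S,Z} ∋ P.
size 2: {E,S}, {E,Z}, {S,Z}; under {E,S} Y still reaches {P,Z} ∋ P.
Y↔P cannot be blocked by any observed set — no back-door set.
No mediator lies on a directed Y→…→P path.
Neither criterion identifies P(P|do(Y)) in this graph.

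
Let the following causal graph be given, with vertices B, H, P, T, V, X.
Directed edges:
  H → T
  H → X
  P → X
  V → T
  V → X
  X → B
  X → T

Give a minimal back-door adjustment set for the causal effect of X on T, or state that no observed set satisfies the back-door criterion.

X→T: minimal back-door set {H, V}.

desc(X)\{X}={B,T}; candidates ⊆ {H,P,V}.
size 0: {}; under {} X still reaches {H,P,T,V} ∋ T.
size 1: {H}, {P}, {V}; under {H} X still reaches {P,T,V} ∋ T.
{H,V}: X⊥T given {H,V} in G with X→· removed — back-door holds.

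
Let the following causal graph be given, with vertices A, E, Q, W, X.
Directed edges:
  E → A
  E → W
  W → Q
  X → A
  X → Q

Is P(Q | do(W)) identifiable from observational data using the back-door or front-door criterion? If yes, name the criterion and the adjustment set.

P(Q|do(W)): backdoor, adjust for ∅.

desc(W)\{W}={Q}; candidates ⊆ {A,E,X}.
∅: W⊥Q given ∅ in G with W→· removed — back-door holds.
P(Q|do(W)) = P(Q|W) — no adjustment needed.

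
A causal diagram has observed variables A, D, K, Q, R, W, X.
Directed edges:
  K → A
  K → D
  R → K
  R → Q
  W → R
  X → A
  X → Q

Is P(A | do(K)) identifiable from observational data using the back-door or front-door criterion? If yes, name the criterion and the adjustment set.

P(A|do(K)): backdoor, adjust for ∅.

desc(K)\{K}={A,D}; candidates ⊆ {Q,R,W,X}.
∅: K⊥A given ∅ in G with K→· removed — back-door holds.
P(A|do(K)) = P(A|K) — no adjustment needed.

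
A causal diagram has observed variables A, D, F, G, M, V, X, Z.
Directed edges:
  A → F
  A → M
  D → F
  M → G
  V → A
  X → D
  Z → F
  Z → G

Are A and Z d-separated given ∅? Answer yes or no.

Yes — A ⊥ Z | ∅.

Bayes-Ball from A | ∅ reaches {F,G,M,V}.
Z ∉ reach(A|∅) ⇒ A ⊥ Z | ∅.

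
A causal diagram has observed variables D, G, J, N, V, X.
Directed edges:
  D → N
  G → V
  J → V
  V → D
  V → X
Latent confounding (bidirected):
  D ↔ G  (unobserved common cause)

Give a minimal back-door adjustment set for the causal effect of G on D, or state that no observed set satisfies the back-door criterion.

G→D: no observed back-door set.

desc(G)\{G}={D,N,V,X}; candidates ⊆ {J}.
G↔D: latent back-door arc(s) into G.
size 0: {}; under {} G still reaches {D,N} ∋ D.
size 1: {J}; under {J} G still reaches {D,N} ∋ D.
G↔D cannot be blocked by any observed set — no back-door set.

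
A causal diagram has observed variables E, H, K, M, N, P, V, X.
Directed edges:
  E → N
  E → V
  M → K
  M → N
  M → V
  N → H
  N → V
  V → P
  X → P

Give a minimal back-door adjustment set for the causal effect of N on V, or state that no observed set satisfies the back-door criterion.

desc(N)\{N}={H,P,V}; candidates ⊆ {E,K,M,X}.
size 0: {}; under {} N still reaches {E,K,M,P,V} ∋ V.
size 1: {E}, {K}, {M} …(+1); under {E} N still reaches {K,M,P,V} ∋ V.
{E,M}: N⊥V given {E,M} in G with N→· removed — back-door holds.

N→V: minimal back-door set {E, M}.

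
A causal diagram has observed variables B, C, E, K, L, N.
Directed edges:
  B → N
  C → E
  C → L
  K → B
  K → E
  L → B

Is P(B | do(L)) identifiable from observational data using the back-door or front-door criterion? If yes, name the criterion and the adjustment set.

P(B|do(L)): backdoor, adjust for ∅.

desc(L)\{L}={B,N}; candidates ⊆ {C,E,K}.
∅: L⊥B given ∅ in G with L→· removed — back-door holds.
P(B|do(L)) = P(B|L) — no adjustment needed.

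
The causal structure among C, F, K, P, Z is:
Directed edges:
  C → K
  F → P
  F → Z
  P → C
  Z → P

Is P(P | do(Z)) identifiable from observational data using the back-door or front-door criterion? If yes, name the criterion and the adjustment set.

P(P|do(Z)): backdoor, adjust for {F}.

desc(Z)\{Z}={C,K,P}; candidates ⊆ {F}.
size 0: {}; under {} Z still reaches {C,F,K,P} ∋ P.
{F}: Z⊥P given {F} in G with Z→· removed — back-door holds.
P(P|do(Z)) = Σ_{F} P(P|Z,F)·P(F).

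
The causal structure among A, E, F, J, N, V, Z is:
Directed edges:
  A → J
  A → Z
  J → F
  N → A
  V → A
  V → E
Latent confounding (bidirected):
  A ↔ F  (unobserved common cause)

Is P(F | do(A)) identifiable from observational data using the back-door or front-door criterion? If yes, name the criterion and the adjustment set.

desc(A)\{A}={F,J,Z}; candidates ⊆ {E,N,V}.
A↔F: latent back-door arc(s) into A.
size 0: {}; under {} A still reaches {E,F,N,V} ∋ F.
size 1: {E}, {N}, {V}; under {E} A still reaches {F,N,V} ∋ F.
size 2: {E,N}, {E,V}, {N,V}; under {E,N} A still reaches {F,V} ∋ F.
A↔F cannot be blocked by any observed set — no back-door set.
{J}: (i) intercepts every directed A→F path; (ii) no back-door A→{J}; (iii) {A} blocks every back-door {J}→F. Front-door holds.
P(F|do(A)) = Σ_{J} P(J|A) Σ_{A'} P(F|J,A')P(A').

P(F|do(A)): frontdoor, adjust for {J}.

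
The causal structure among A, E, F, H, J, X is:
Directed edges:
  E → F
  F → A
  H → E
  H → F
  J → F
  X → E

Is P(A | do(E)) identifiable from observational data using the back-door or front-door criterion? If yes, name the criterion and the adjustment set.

desc(E)\{E}={A,F}; candidates ⊆ {H,J,X}.
size 0: {}; under {} E still reaches {A,F,H,X} ∋ A.
{H}: E⊥A given {H} in G with E→· removed — back-door holds.
P(A|do(E)) = Σ_{H} P(A|E,H)·P(H).

P(A|do(E)): backdoor, adjust for {H}.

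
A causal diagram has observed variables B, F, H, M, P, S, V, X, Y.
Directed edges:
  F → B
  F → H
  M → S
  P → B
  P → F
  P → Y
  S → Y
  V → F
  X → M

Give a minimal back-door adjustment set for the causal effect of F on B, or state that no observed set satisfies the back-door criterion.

desc(F)\{F}={B,H}; candidates ⊆ {M,P,S,V,X,Y}.
size 0: {}; under {} F still reaches {B,P,V,Y} ∋ B.
{P}: F⊥B given {P} in G with F→· removed — back-door holds.

F→B: minimal back-door set {P}.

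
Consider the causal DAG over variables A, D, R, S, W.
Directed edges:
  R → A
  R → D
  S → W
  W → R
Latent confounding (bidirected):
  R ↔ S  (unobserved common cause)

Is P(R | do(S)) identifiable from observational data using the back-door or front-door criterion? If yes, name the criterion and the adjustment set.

desc(S)\{S}={A,D,R,W}; candidates ⊆ {—}.
S↔R: latent back-door arc(s) into S.
size 0: {}; under {} S still reaches {A,D,R} ∋ R.
S↔R cannot be blocked by any observed set — no back-door set.
{W}: (i) intercepts every directed S→R path; (ii) no back-door S→{W}; (iii) {S} blocks every back-door {W}→R. Front-door holds.
P(R|do(S)) = Σ_{W} P(W|S) Σ_{S'} P(R|W,S')P(S').

P(R|do(S)): frontdoor, adjust for {W}.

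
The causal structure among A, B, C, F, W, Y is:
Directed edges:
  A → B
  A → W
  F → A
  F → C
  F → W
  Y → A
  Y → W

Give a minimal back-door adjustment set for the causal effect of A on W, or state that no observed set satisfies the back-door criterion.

desc(A)\{A}={B,W}; candidates ⊆ {C,F,Y}.
size 0: {}; under {} A still reaches {C,F,W,Y} ∋ W.
size 1: {C}, {F}, {Y}; under {C} A still reaches {F,W,Y} ∋ W.
{F,Y}: A⊥W given {F,Y} in G with A→· removed — back-door holds.

A→W: minimal back-door set {F, Y}.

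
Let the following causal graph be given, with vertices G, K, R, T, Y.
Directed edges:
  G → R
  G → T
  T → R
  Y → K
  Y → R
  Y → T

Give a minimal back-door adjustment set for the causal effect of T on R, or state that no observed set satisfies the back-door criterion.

T→R: minimal back-door set {G, Y}.

desc(T)\{T}={R}; candidates ⊆ {G,K,Y}.
size 0: {}; under {} T still reaches {G,K,R,Y} ∋ R.
size 1: {G}, {K}, {Y}; under {G} T still reaches {K,R,Y} ∋ R.
{G,Y}: T⊥R given {G,Y} in G with T→· removed — back-door holds.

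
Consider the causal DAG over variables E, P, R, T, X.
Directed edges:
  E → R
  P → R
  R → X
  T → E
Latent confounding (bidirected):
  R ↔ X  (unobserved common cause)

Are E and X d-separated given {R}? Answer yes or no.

No — E and X are d-connected given {R}.

Bayes-Ball from E | {R} reaches {P,T,X}.
X ∈ reach(E|{R}) ⇒ E ⊥̸ X | {R}.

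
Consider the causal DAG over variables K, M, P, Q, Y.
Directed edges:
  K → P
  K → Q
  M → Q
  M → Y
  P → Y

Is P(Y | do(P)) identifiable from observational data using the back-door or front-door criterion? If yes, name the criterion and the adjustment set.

desc(P)\{P}={Y}; candidates ⊆ {K,M,Q}.
∅: P⊥Y given ∅ in G with P→· removed — back-door holds.
P(Y|do(P)) = P(Y|P) — no adjustment needed.

P(Y|do(P)): backdoor, adjust for ∅.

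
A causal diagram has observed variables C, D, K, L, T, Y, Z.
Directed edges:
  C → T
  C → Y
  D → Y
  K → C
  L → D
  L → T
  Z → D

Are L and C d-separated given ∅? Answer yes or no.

Bayes-Ball from L | ∅ reaches {D,T,Y}.
C ∉ reach(L|∅) ⇒ L ⊥ C | ∅.

Yes — L ⊥ C | ∅.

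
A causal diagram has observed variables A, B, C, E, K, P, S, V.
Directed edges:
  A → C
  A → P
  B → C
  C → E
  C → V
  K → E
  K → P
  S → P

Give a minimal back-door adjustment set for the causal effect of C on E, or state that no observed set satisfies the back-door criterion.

desc(C)\{C}={E,V}; candidates ⊆ {A,B,K,P,S}.
∅: C⊥E given ∅ in G with C→· removed — back-door holds.

C→E: minimal back-door set ∅.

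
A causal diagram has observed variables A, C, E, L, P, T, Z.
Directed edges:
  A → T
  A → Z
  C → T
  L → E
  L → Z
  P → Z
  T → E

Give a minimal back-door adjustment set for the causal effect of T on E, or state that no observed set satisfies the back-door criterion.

T→E: minimal back-door set ∅.

desc(T)\{T}={E}; candidates ⊆ {A,C,L,P,Z}.
∅: T⊥E given ∅ in G with T→· removed — back-door holds.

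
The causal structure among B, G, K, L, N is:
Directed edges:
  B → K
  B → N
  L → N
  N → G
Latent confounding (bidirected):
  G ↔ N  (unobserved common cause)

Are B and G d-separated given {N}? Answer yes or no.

Bayes-Ball from B | {N} reaches {G,K,L}.
G ∈ reach(B|{N}) ⇒ B ⊥̸ G | {N}.

No — B and G are d-connected given {N}.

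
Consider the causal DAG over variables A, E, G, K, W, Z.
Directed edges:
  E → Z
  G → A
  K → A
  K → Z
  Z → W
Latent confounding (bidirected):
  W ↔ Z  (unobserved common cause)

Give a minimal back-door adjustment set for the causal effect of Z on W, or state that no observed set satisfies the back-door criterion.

Z→W: no observed back-door set.

desc(Z)\{Z}={W}; candidates ⊆ {A,E,G,K}.
Z↔W: latent back-door arc(s) into Z.
size 0: {}; under {} Z still reaches {A,E,K,W} ∋ W.
size 1: {A}, {E}, {G} …(+1); under {A} Z still reaches {E,G,K,W} ∋ W.
size 2: {A,E}, {A,G}, {A,K} …(+3); under {A,E} Z still reaches {G,K,W} ∋ W.
Z↔W cannot be blocked by any observed set — no back-door set.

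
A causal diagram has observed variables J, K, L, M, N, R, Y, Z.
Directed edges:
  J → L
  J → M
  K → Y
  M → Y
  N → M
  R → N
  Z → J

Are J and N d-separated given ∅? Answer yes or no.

Yes — J ⊥ N | ∅.

Bayes-Ball from J | ∅ reaches {L,M,Y,Z}.
N ∉ reach(J|∅) ⇒ J ⊥ N | ∅.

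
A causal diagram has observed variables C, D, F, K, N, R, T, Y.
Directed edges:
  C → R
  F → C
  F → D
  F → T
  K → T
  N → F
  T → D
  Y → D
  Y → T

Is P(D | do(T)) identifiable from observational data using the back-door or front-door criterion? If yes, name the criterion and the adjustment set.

desc(T)\{T}={D}; candidates ⊆ {C,F,K,N,R,Y}.
size 0: {}; under {} T still reaches {C,D,F,K,N,R,Y} ∋ D.
size 1: {C}, {F}, {K} …(+3); under {C} T still reaches {D,F,K,N,Y} ∋ D.
{F,Y}: T⊥D given {F,Y} in G with T→· removed — back-door holds.
P(D|do(T)) = Σ_{F,Y} P(D|T,F,Y)·P(F,Y).

P(D|do(T)): backdoor, adjust for {F, Y}.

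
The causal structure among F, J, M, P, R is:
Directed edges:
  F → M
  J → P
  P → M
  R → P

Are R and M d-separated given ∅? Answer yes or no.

No — R and M are d-connected given ∅.

Bayes-Ball from R | ∅ reaches {M,P}.
M ∈ reach(R|∅) ⇒ R ⊥̸ M | ∅.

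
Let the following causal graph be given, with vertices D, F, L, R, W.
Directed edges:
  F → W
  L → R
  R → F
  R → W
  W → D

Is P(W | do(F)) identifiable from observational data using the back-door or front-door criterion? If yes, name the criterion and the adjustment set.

desc(F)\{F}={D,W}; candidates ⊆ {L,R}.
size 0: {}; under {} F still reaches {D,L,R,W} ∋ W.
{R}: F⊥W given {R} in G with F→· removed — back-door holds.
P(W|do(F)) = Σ_{R} P(W|F,R)·P(R).

P(W|do(F)): backdoor, adjust for {R}.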